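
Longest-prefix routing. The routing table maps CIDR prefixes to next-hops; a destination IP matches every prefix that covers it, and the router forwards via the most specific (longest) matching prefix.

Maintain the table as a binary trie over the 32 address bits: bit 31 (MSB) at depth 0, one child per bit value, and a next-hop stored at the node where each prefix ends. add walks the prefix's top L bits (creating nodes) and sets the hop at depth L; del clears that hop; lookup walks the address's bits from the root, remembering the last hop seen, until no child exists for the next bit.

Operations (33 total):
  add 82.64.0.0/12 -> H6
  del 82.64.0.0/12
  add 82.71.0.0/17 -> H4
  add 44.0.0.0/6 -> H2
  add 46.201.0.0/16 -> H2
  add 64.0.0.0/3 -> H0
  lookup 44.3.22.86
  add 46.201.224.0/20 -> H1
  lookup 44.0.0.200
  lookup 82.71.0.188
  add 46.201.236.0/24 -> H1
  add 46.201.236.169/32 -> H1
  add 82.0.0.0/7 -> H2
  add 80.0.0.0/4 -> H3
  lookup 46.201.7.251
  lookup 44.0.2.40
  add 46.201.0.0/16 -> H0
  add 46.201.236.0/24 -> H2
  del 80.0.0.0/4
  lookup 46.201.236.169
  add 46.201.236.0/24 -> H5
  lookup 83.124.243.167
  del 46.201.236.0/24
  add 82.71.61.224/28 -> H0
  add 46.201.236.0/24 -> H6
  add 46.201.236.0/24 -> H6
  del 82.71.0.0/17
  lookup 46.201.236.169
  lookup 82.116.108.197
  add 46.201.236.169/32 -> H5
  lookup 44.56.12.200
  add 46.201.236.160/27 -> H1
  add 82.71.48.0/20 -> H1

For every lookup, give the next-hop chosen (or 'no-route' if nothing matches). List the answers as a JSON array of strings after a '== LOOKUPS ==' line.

Trace:
  add 82.64.0.0/12 -> H6 at depth 12
  del 82.64.0.0/12 (clear depth 12)
  add 82.71.0.0/17 -> H4 at depth 17
  add 44.0.0.0/6 -> H2 at depth 6
  add 46.201.0.0/16 -> H2 at depth 16
  add 64.0.0.0/3 -> H0 at depth 3
  lookup 44.3.22.86: bits 001011 walk d0:-→d1:-→d2:-→d3:-→d4:-→d5:-→d6:H2 -> H2
  add 46.201.224.0/20 -> H1 at depth 20
  lookup 44.0.0.200: bits 001011 walk d0:-→d1:-→d2:-→d3:-→d4:-→d5:-→d6:H2 -> H2
  lookup 82.71.0.188: bits 01010010010001110 walk d0:-→d1:-→d2:-→d3:H0→d4:-→d5:-→d6:-→d7:-→d8:-→d9:-→d10:-→d11:-→d12:-→d13:-→d14:-→d15:-→d16:-→d17:H4 -> H4
  add 46.201.236.0/24 -> H1 at depth 24
  add 46.201.236.169/32 -> H1 at depth 32
  add 82.0.0.0/7 -> H2 at depth 7
  add 80.0.0.0/4 -> H3 at depth 4
  lookup 46.201.7.251: bits 0010111011001001 walk d0:-→d1:-→d2:-→d3:-→d4:-→d5:-→d6:H2→d7:-→d8:-→d9:-→d10:-→d11:-→d12:-→d13:-→d14:-→d15:-→d16:H2 -> H2
  lookup 44.0.2.40: bits 001011 walk d0:-→d1:-→d2:-→d3:-→d4:-→d5:-→d6:H2 -> H2
  add 46.201.0.0/16 -> H0 at depth 16
  add 46.201.236.0/24 -> H2 at depth 24
  del 80.0.0.0/4 (clear depth 4)
  lookup 46.201.236.169: bits 00101110110010011110110010101001 walk d0:-→d1:-→d2:-→d3:-→d4:-→d5:-→d6:H2→d7:-→d8:-→d9:-→d10:-→d11:-→d12:-→d13:-→d14:-→d15:-→d16:H0→d17:-→d18:-→d19:-→d20:H1→d21:-→d22:-→d23:-→d24:H2→d25:-→d26:-→d27:-→d28:-→d29:-→d30:-→d31:-→d32:H1 -> H1
  add 46.201.236.0/24 -> H5 at depth 24
  lookup 83.124.243.167: bits 0101001 walk d0:-→d1:-→d2:-→d3:H0→d4:-→d5:-→d6:-→d7:H2 -> H2
  del 46.201.236.0/24 (clear depth 24)
  add 82.71.61.224/28 -> H0 at depth 28
  add 46.201.236.0/24 -> H6 at depth 24
  add 46.201.236.0/24 -> H6 at depth 24
  del 82.71.0.0/17 (clear depth 17)
  lookup 46.201.236.169: bits 00101110110010011110110010101001 walk d0:-→d1:-→d2:-→d3:-→d4:-→d5:-→d6:H2→d7:-→d8:-→d9:-→d10:-→d11:-→d12:-→d13:-→d14:-→d15:-→d16:H0→d17:-→d18:-→d19:-→d20:H1→d21:-→d22:-→d23:-→d24:H6→d25:-→d26:-→d27:-→d28:-→d29:-→d30:-→d31:-→d32:H1 -> H1
  lookup 82.116.108.197: bits 0101001001 walk d0:-→d1:-→d2:-→d3:H0→d4:-→d5:-→d6:-→d7:H2→d8:-→d9:-→d10:- -> H2
  add 46.201.236.169/32 -> H5 at depth 32
  lookup 44.56.12.200: bits 001011 walk d0:-→d1:-→d2:-→d3:-→d4:-→d5:-→d6:H2 -> H2
  add 46.201.236.160/27 -> H1 at depth 27
  add 82.71.48.0/20 -> H1 at depth 20

== LOOKUPS ==
["H2","H2","H4","H2","H2","H1","H2","H1","H2","H2"]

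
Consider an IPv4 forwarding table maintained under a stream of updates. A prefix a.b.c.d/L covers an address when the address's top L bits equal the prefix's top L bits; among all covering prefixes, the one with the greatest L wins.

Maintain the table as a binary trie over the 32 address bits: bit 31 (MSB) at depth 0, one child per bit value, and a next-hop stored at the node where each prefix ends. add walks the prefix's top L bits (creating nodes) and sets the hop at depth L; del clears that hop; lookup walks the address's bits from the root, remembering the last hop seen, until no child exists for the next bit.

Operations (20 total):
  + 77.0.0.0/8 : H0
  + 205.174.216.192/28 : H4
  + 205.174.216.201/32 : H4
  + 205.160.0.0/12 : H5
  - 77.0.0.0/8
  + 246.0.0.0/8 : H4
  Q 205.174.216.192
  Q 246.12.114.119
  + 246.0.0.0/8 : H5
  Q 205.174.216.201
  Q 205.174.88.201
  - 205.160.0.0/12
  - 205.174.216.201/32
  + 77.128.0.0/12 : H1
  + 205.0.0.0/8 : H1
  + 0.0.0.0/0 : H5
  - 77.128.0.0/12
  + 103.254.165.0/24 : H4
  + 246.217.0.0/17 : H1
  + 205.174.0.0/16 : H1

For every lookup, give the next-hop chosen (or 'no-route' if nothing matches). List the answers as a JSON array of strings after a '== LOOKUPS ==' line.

Trace:
  add 77.0.0.0/8 -> H0 at depth 8
  add 205.174.216.192/28 -> H4 at depth 28
  add 205.174.216.201/32 -> H4 at depth 32
  add 205.160.0.0/12 -> H5 at depth 12
  del 77.0.0.0/8 (clear depth 8)
  add 246.0.0.0/8 -> H4 at depth 8
  ? 205.174.216.192  path d0:-→d1:-→d2:-→d3:-→d4:-→d5:-→d6:-→d7:-→d8:-→d9:-→d10:-→d11:-→d12:H5→d13:-→d14:-→d15:-→d16:-→d17:-→d18:-→d19:-→d20:-→d21:-→d22:-→d23:-→d24:-→d25:-→d26:-→d27:-→d28:H4  best=H4
  ? 246.12.114.119  path d0:-→d1:-→d2:-→d3:-→d4:-→d5:-→d6:-→d7:-→d8:H4  best=H4
  add 246.0.0.0/8 -> H5 at depth 8
  ? 205.174.216.201  path d0:-→d1:-→d2:-→d3:-→d4:-→d5:-→d6:-→d7:-→d8:-→d9:-→d10:-→d11:-→d12:H5→d13:-→d14:-→d15:-→d16:-→d17:-→d18:-→d19:-→d20:-→d21:-→d22:-→d23:-→d24:-→d25:-→d26:-→d27:-→d28:H4→d29:-→d30:-→d31:-→d32:H4  best=H4
  ? 205.174.88.201  path d0:-→d1:-→d2:-→d3:-→d4:-→d5:-→d6:-→d7:-→d8:-→d9:-→d10:-→d11:-→d12:H5→d13:-→d14:-→d15:-→d16:-  best=H5
  del 205.160.0.0/12 (clear depth 12)
  del 205.174.216.201/32 (clear depth 32)
  add 77.128.0.0/12 -> H1 at depth 12
  add 205.0.0.0/8 -> H1 at depth 8
  add 0.0.0.0/0 -> H5 at depth 0
  del 77.128.0.0/12 (clear depth 12)
  add 103.254.165.0/24 -> H4 at depth 24
  add 246.217.0.0/17 -> H1 at depth 17
  add 205.174.0.0/16 -> H1 at depth 16

== LOOKUPS ==
["H4","H4","H4","H5"]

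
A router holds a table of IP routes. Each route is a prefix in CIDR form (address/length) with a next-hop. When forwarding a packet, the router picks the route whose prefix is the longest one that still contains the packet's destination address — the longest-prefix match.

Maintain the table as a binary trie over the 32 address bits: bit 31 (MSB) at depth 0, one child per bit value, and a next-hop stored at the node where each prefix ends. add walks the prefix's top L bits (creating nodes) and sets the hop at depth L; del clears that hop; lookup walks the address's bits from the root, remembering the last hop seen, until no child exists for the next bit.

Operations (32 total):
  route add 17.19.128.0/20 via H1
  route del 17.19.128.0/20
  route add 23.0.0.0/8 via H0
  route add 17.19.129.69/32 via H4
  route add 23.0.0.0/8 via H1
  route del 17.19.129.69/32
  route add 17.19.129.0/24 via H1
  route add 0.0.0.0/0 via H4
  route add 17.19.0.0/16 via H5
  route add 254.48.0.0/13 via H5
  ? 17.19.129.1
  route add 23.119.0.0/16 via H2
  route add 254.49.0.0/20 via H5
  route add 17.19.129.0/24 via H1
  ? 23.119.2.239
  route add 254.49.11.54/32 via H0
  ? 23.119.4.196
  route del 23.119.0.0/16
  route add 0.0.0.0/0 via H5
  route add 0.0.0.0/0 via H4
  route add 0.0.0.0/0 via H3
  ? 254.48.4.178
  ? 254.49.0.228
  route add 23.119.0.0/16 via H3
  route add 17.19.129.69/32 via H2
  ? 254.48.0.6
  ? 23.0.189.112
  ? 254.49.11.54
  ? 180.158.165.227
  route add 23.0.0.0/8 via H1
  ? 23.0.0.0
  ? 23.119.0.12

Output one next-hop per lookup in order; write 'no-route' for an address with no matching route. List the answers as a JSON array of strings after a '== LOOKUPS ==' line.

Trace:
  add 17.19.128.0/20 -> H1 at depth 20
  del 17.19.128.0/20 (clear depth 20)
  add 23.0.0.0/8 -> H0 at depth 8
  add 17.19.129.69/32 -> H4 at depth 32
  add 23.0.0.0/8 -> H1 at depth 8
  del 17.19.129.69/32 (clear depth 32)
  add 17.19.129.0/24 -> H1 at depth 24
  add 0.0.0.0/0 -> H4 at depth 0
  add 17.19.0.0/16 -> H5 at depth 16
  add 254.48.0.0/13 -> H5 at depth 13
  Q 17.19.129.1: descend 0001000100010011100000010 ; hops seen [H4,H5,H1] ; pick H1
  add 23.119.0.0/16 -> H2 at depth 16
  add 254.49.0.0/20 -> H5 at depth 20
  add 17.19.129.0/24 -> H1 at depth 24
  Q 23.119.2.239: descend 0001011101110111 ; hops seen [H4,H1,H2] ; pick H2
  add 254.49.11.54/32 -> H0 at depth 32
  Q 23.119.4.196: descend 0001011101110111 ; hops seen [H4,H1,H2] ; pick H2
  del 23.119.0.0/16 (clear depth 16)
  add 0.0.0.0/0 -> H5 at depth 0
  add 0.0.0.0/0 -> H4 at depth 0
  add 0.0.0.0/0 -> H3 at depth 0
  Q 254.48.4.178: descend 111111100011000 ; hops seen [H3,H5] ; pick H5
  Q 254.49.0.228: descend 11111110001100010000 ; hops seen [H3,H5,H5] ; pick H5
  add 23.119.0.0/16 -> H3 at depth 16
  add 17.19.129.69/32 -> H2 at depth 32
  Q 254.48.0.6: descend 111111100011000 ; hops seen [H3,H5] ; pick H5
  Q 23.0.189.112: descend 000101110 ; hops seen [H3,H1] ; pick H1
  Q 254.49.11.54: descend 11111110001100010000101100110110 ; hops seen [H3,H5,H5,H0] ; pick H0
  Q 180.158.165.227: descend 1 ; hops seen [H3] ; pick H3
  add 23.0.0.0/8 -> H1 at depth 8
  Q 23.0.0.0: descend 000101110 ; hops seen [H3,H1] ; pick H1
  Q 23.119.0.12: descend 0001011101110111 ; hops seen [H3,H1,H3] ; pick H3

== LOOKUPS ==
["H1","H2","H2","H5","H5","H5","H1","H0","H3","H1","H3"]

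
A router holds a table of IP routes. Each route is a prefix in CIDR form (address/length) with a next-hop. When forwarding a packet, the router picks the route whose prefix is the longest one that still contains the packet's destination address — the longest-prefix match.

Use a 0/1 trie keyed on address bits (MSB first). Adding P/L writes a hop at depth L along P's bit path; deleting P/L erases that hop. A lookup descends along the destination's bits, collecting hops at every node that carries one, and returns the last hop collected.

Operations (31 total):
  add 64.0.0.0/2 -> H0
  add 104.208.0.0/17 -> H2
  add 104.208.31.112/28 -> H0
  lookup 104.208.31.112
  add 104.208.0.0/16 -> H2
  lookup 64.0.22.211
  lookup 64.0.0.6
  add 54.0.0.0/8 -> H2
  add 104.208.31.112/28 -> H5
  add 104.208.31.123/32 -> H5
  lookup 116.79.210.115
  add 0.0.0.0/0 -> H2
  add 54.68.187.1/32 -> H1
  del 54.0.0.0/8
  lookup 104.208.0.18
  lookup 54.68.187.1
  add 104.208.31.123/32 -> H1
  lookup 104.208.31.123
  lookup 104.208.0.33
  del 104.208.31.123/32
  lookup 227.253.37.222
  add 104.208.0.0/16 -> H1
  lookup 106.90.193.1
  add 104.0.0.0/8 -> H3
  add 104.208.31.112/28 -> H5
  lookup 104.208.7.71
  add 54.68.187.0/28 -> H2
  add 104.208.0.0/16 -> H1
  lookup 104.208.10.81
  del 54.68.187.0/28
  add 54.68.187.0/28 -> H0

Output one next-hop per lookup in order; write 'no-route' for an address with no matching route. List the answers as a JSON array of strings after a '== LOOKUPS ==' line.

Process each operation:
  + 64.0.0.0/2 (H0) depth=2
  + 104.208.0.0/17 (H2) depth=17
  + 104.208.31.112/28 (H0) depth=28
  lookup 104.208.31.112: bits 0110100011010000000111110111 walk d0:-→d1:-→d2:H0→d3:-→d4:-→d5:-→d6:-→d7:-→d8:-→d9:-→d10:-→d11:-→d12:-→d13:-→d14:-→d15:-→d16:-→d17:H2→d18:-→d19:-→d20:-→d21:-→d22:-→d23:-→d24:-→d25:-→d26:-→d27:-→d28:H0 -> H0
  + 104.208.0.0/16 (H2) depth=16
  lookup 64.0.22.211: bits 01 walk d0:-→d1:-→d2:H0 -> H0
  lookup 64.0.0.6: bits 01 walk d0:-→d1:-→d2:H0 -> H0
  + 54.0.0.0/8 (H2) depth=8
  + 104.208.31.112/28 (H5) depth=28
  + 104.208.31.123/32 (H5) depth=32
  lookup 116.79.210.115: bits 011 walk d0:-→d1:-→d2:H0→d3:- -> H0
  + 0.0.0.0/0 (H2) depth=0
  + 54.68.187.1/32 (H1) depth=32
  - 54.0.0.0/8 clear@8
  lookup 104.208.0.18: bits 0110100011010000000 walk d0:H2→d1:-→d2:H0→d3:-→d4:-→d5:-→d6:-→d7:-→d8:-→d9:-→d10:-→d11:-→d12:-→d13:-→d14:-→d15:-→d16:H2→d17:H2→d18:-→d19:- -> H2
  lookup 54.68.187.1: bits 00110110010001001011101100000001 walk d0:H2→d1:-→d2:-→d3:-→d4:-→d5:-→d6:-→d7:-→d8:-→d9:-→d10:-→d11:-→d12:-→d13:-→d14:-→d15:-→d16:-→d17:-→d18:-→d19:-→d20:-→d21:-→d22:-→d23:-→d24:-→d25:-→d26:-→d27:-→d28:-→d29:-→d30:-→d31:-→d32:H1 -> H1
  + 104.208.31.123/32 (H1) depth=32
  lookup 104.208.31.123: bits 01101000110100000001111101111011 walk d0:H2→d1:-→d2:H0→d3:-→d4:-→d5:-→d6:-→d7:-→d8:-→d9:-→d10:-→d11:-→d12:-→d13:-→d14:-→d15:-→d16:H2→d17:H2→d18:-→d19:-→d20:-→d21:-→d22:-→d23:-→d24:-→d25:-→d26:-→d27:-→d28:H5→d29:-→d30:-→d31:-→d32:H1 -> H1
  lookup 104.208.0.33: bits 0110100011010000000 walk d0:H2→d1:-→d2:H0→d3:-→d4:-→d5:-→d6:-→d7:-→d8:-→d9:-→d10:-→d11:-→d12:-→d13:-→d14:-→d15:-→d16:H2→d17:H2→d18:-→d19:- -> H2
  - 104.208.31.123/32 clear@32
  lookup 227.253.37.222: bits ε walk d0:H2 -> H2
  + 104.208.0.0/16 (H1) depth=16
  lookup 106.90.193.1: bits 011010 walk d0:H2→d1:-→d2:H0→d3:-→d4:-→d5:-→d6:- -> H0
  + 104.0.0.0/8 (H3) depth=8
  + 104.208.31.112/28 (H5) depth=28
  lookup 104.208.7.71: bits 0110100011010000000 walk d0:H2→d1:-→d2:H0→d3:-→d4:-→d5:-→d6:-→d7:-→d8:H3→d9:-→d10:-→d11:-→d12:-→d13:-→d14:-→d15:-→d16:H1→d17:H2→d18:-→d19:- -> H2
  + 54.68.187.0/28 (H2) depth=28
  + 104.208.0.0/16 (H1) depth=16
  lookup 104.208.10.81: bits 0110100011010000000 walk d0:H2→d1:-→d2:H0→d3:-→d4:-→d5:-→d6:-→d7:-→d8:H3→d9:-→d10:-→d11:-→d12:-→d13:-→d14:-→d15:-→d16:H1→d17:H2→d18:-→d19:- -> H2
  - 54.68.187.0/28 clear@28
  + 54.68.187.0/28 (H0) depth=28

== LOOKUPS ==
["H0","H0","H0","H0","H2","H1","H1","H2","H2","H0","H2","H2"]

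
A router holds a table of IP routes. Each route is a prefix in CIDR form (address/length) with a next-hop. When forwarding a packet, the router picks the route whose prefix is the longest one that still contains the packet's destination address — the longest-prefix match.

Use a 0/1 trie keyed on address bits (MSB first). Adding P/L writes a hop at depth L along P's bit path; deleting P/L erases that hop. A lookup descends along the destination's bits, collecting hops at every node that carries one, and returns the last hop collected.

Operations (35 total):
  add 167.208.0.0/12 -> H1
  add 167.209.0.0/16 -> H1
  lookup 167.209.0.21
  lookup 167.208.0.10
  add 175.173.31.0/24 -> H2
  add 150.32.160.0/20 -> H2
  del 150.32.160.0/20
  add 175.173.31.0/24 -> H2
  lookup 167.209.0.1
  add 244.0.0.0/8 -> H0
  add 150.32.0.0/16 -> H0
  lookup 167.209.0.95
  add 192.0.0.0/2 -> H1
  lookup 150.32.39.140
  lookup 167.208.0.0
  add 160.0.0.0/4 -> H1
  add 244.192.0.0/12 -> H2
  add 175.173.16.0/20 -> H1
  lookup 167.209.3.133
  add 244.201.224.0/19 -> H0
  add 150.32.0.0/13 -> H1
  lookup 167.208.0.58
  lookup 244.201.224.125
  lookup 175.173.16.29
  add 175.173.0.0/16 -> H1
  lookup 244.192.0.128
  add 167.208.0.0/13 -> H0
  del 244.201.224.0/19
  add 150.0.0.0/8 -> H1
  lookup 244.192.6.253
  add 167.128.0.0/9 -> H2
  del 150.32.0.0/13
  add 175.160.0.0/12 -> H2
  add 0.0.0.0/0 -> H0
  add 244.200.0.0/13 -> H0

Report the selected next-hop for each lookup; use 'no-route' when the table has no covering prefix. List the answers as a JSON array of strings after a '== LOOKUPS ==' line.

Process each operation:
  add 167.208.0.0/12 -> H1 at depth 12
  add 167.209.0.0/16 -> H1 at depth 16
  lookup 167.209.0.21: bits 1010011111010001 walk d0:-→d1:-→d2:-→d3:-→d4:-→d5:-→d6:-→d7:-→d8:-→d9:-→d10:-→d11:-→d12:H1→d13:-→d14:-→d15:-→d16:H1 -> H1
  lookup 167.208.0.10: bits 101001111101000 walk d0:-→d1:-→d2:-→d3:-→d4:-→d5:-→d6:-→d7:-→d8:-→d9:-→d10:-→d11:-→d12:H1→d13:-→d14:-→d15:- -> H1
  add 175.173.31.0/24 -> H2 at depth 24
  add 150.32.160.0/20 -> H2 at depth 20
  del 150.32.160.0/20 (clear depth 20)
  add 175.173.31.0/24 -> H2 at depth 24
  lookup 167.209.0.1: bits 1010011111010001 walk d0:-→d1:-→d2:-→d3:-→d4:-→d5:-→d6:-→d7:-→d8:-→d9:-→d10:-→d11:-→d12:H1→d13:-→d14:-→d15:-→d16:H1 -> H1
  add 244.0.0.0/8 -> H0 at depth 8
  add 150.32.0.0/16 -> H0 at depth 16
  lookup 167.209.0.95: bits 1010011111010001 walk d0:-→d1:-→d2:-→d3:-→d4:-→d5:-→d6:-→d7:-→d8:-→d9:-→d10:-→d11:-→d12:H1→d13:-→d14:-→d15:-→d16:H1 -> H1
  add 192.0.0.0/2 -> H1 at depth 2
  lookup 150.32.39.140: bits 1001011000100000 walk d0:-→d1:-→d2:-→d3:-→d4:-→d5:-→d6:-→d7:-→d8:-→d9:-→d10:-→d11:-→d12:-→d13:-→d14:-→d15:-→d16:H0 -> H0
  lookup 167.208.0.0: bits 101001111101000 walk d0:-→d1:-→d2:-→d3:-→d4:-→d5:-→d6:-→d7:-→d8:-→d9:-→d10:-→d11:-→d12:H1→d13:-→d14:-→d15:- -> H1
  add 160.0.0.0/4 -> H1 at depth 4
  add 244.192.0.0/12 -> H2 at depth 12
  add 175.173.16.0/20 -> H1 at depth 20
  lookup 167.209.3.133: bits 1010011111010001 walk d0:-→d1:-→d2:-→d3:-→d4:H1→d5:-→d6:-→d7:-→d8:-→d9:-→d10:-→d11:-→d12:H1→d13:-→d14:-→d15:-→d16:H1 -> H1
  add 244.201.224.0/19 -> H0 at depth 19
  add 150.32.0.0/13 -> H1 at depth 13
  lookup 167.208.0.58: bits 101001111101000 walk d0:-→d1:-→d2:-→d3:-→d4:H1→d5:-→d6:-→d7:-→d8:-→d9:-→d10:-→d11:-→d12:H1→d13:-→d14:-→d15:- -> H1
  lookup 244.201.224.125: bits 1111010011001001111 walk d0:-→d1:-→d2:H1→d3:-→d4:-→d5:-→d6:-→d7:-→d8:H0→d9:-→d10:-→d11:-→d12:H2→d13:-→d14:-→d15:-→d16:-→d17:-→d18:-→d19:H0 -> H0
  lookup 175.173.16.29: bits 10101111101011010001 walk d0:-→d1:-→d2:-→d3:-→d4:H1→d5:-→d6:-→d7:-→d8:-→d9:-→d10:-→d11:-→d12:-→d13:-→d14:-→d15:-→d16:-→d17:-→d18:-→d19:-→d20:H1 -> H1
  add 175.173.0.0/16 -> H1 at depth 16
  lookup 244.192.0.128: bits 111101001100 walk d0:-→d1:-→d2:H1→d3:-→d4:-→d5:-→d6:-→d7:-→d8:H0→d9:-→d10:-→d11:-→d12:H2 -> H2
  add 167.208.0.0/13 -> H0 at depth 13
  del 244.201.224.0/19 (clear depth 19)
  add 150.0.0.0/8 -> H1 at depth 8
  lookup 244.192.6.253: bits 111101001100 walk d0:-→d1:-→d2:H1→d3:-→d4:-→d5:-→d6:-→d7:-→d8:H0→d9:-→d10:-→d11:-→d12:H2 -> H2
  add 167.128.0.0/9 -> H2 at depth 9
  del 150.32.0.0/13 (clear depth 13)
  add 175.160.0.0/12 -> H2 at depth 12
  add 0.0.0.0/0 -> H0 at depth 0
  add 244.200.0.0/13 -> H0 at depth 13

== LOOKUPS ==
["H1","H1","H1","H1","H0","H1","H1","H1","H0","H1","H2","H2"]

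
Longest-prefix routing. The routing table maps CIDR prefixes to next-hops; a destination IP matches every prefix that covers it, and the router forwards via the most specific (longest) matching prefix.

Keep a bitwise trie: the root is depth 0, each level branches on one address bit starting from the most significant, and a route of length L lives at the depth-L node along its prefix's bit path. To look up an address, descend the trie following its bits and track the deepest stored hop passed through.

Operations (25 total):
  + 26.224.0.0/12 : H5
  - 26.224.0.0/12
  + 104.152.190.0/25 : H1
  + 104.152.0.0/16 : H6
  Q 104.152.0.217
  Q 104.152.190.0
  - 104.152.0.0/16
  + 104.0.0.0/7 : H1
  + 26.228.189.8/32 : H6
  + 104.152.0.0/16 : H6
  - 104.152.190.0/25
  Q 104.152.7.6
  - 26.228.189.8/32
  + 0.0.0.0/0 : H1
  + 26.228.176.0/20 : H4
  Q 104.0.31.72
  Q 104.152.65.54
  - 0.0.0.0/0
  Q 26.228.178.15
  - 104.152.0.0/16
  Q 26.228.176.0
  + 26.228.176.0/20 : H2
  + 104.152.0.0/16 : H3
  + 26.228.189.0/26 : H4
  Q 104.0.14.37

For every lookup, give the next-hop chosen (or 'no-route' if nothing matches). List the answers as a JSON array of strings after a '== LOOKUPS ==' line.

Trace:
  + 26.224.0.0/12 (H5) depth=12
  - 26.224.0.0/12 clear@12
  + 104.152.190.0/25 (H1) depth=25
  + 104.152.0.0/16 (H6) depth=16
  lookup 104.152.0.217: bits 0110100010011000 walk d0:-→d1:-→d2:-→d3:-→d4:-→d5:-→d6:-→d7:-→d8:-→d9:-→d10:-→d11:-→d12:-→d13:-→d14:-→d15:-→d16:H6 -> H6
  lookup 104.152.190.0: bits 0110100010011000101111100 walk d0:-→d1:-→d2:-→d3:-→d4:-→d5:-→d6:-→d7:-→d8:-→d9:-→d10:-→d11:-→d12:-→d13:-→d14:-→d15:-→d16:H6→d17:-→d18:-→d19:-→d20:-→d21:-→d22:-→d23:-→d24:-→d25:H1 -> H1
  - 104.152.0.0/16 clear@16
  + 104.0.0.0/7 (H1) depth=7
  + 26.228.189.8/32 (H6) depth=32
  + 104.152.0.0/16 (H6) depth=16
  - 104.152.190.0/25 clear@25
  lookup 104.152.7.6: bits 0110100010011000 walk d0:-→d1:-→d2:-→d3:-→d4:-→d5:-→d6:-→d7:H1→d8:-→d9:-→d10:-→d11:-→d12:-→d13:-→d14:-→d15:-→d16:H6 -> H6
  - 26.228.189.8/32 clear@32
  + 0.0.0.0/0 (H1) depth=0
  + 26.228.176.0/20 (H4) depth=20
  lookup 104.0.31.72: bits 01101000 walk d0:H1→d1:-→d2:-→d3:-→d4:-→d5:-→d6:-→d7:H1→d8:- -> H1
  lookup 104.152.65.54: bits 0110100010011000 walk d0:H1→d1:-→d2:-→d3:-→d4:-→d5:-→d6:-→d7:H1→d8:-→d9:-→d10:-→d11:-→d12:-→d13:-→d14:-→d15:-→d16:H6 -> H6
  - 0.0.0.0/0 clear@0
  lookup 26.228.178.15: bits 00011010111001001011 walk d0:-→d1:-→d2:-→d3:-→d4:-→d5:-→d6:-→d7:-→d8:-→d9:-→d10:-→d11:-→d12:-→d13:-→d14:-→d15:-→d16:-→d17:-→d18:-→d19:-→d20:H4 -> H4
  - 104.152.0.0/16 clear@16
  lookup 26.228.176.0: bits 00011010111001001011 walk d0:-→d1:-→d2:-→d3:-→d4:-→d5:-→d6:-→d7:-→d8:-→d9:-→d10:-→d11:-→d12:-→d13:-→d14:-→d15:-→d16:-→d17:-→d18:-→d19:-→d20:H4 -> H4
  + 26.228.176.0/20 (H2) depth=20
  + 104.152.0.0/16 (H3) depth=16
  + 26.228.189.0/26 (H4) depth=26
  lookup 104.0.14.37: bits 01101000 walk d0:-→d1:-→d2:-→d3:-→d4:-→d5:-→d6:-→d7:H1→d8:- -> H1

== LOOKUPS ==
["H6","H1","H6","H1","H6","H4","H4","H1"]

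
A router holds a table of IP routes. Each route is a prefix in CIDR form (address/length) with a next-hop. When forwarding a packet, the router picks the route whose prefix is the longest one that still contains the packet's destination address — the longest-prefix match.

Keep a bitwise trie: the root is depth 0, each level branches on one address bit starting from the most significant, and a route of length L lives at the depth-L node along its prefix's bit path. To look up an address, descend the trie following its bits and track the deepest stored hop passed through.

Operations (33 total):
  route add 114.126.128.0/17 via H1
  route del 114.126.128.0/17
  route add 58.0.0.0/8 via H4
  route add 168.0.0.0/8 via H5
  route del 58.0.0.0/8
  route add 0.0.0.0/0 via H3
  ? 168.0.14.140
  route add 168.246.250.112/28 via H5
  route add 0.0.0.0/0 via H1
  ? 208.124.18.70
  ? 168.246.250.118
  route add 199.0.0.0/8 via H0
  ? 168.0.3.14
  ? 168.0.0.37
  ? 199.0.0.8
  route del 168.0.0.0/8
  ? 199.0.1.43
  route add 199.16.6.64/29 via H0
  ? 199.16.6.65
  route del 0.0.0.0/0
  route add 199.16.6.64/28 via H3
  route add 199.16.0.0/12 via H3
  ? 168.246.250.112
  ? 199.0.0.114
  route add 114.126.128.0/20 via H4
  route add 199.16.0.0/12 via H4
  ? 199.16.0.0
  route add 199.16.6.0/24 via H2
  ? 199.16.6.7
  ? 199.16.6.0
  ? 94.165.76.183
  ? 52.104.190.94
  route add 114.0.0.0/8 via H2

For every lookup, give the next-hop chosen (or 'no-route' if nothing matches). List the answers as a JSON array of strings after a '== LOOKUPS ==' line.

Apply in order:
  + 114.126.128.0/17 (H1) depth=17
  del 114.126.128.0/17 (clear depth 17)
  + 58.0.0.0/8 (H4) depth=8
  + 168.0.0.0/8 (H5) depth=8
  del 58.0.0.0/8 (clear depth 8)
  + 0.0.0.0/0 (H3) depth=0
  ? 168.0.14.140  path d0:H3→d1:-→d2:-→d3:-→d4:-→d5:-→d6:-→d7:-→d8:H5  best=H5
  + 168.246.250.112/28 (H5) depth=28
  + 0.0.0.0/0 (H1) depth=0
  ? 208.124.18.70  path d0:H1→d1:-  best=H1
  ? 168.246.250.118  path d0:H1→d1:-→d2:-→d3:-→d4:-→d5:-→d6:-→d7:-→d8:H5→d9:-→d10:-→d11:-→d12:-→d13:-→d14:-→d15:-→d16:-→d17:-→d18:-→d19:-→d20:-→d21:-→d22:-→d23:-→d24:-→d25:-→d26:-→d27:-→d28:H5  best=H5
  + 199.0.0.0/8 (H0) depth=8
  ? 168.0.3.14  path d0:H1→d1:-→d2:-→d3:-→d4:-→d5:-→d6:-→d7:-→d8:H5  best=H5
  ? 168.0.0.37  path d0:H1→d1:-→d2:-→d3:-→d4:-→d5:-→d6:-→d7:-→d8:H5  best=H5
  ? 199.0.0.8  path d0:H1→d1:-→d2:-→d3:-→d4:-→d5:-→d6:-→d7:-→d8:H0  best=H0
  del 168.0.0.0/8 (clear depth 8)
  ? 199.0.1.43  path d0:H1→d1:-→d2:-→d3:-→d4:-→d5:-→d6:-→d7:-→d8:H0  best=H0
  + 199.16.6.64/29 (H0) depth=29
  ? 199.16.6.65  path d0:H1→d1:-→d2:-→d3:-→d4:-→d5:-→d6:-→d7:-→d8:H0→d9:-→d10:-→d11:-→d12:-→d13:-→d14:-→d15:-→d16:-→d17:-→d18:-→d19:-→d20:-→d21:-→d22:-→d23:-→d24:-→d25:-→d26:-→d27:-→d28:-→d29:H0  best=H0
  del 0.0.0.0/0 (clear depth 0)
  + 199.16.6.64/28 (H3) depth=28
  + 199.16.0.0/12 (H3) depth=12
  ? 168.246.250.112  path d0:-→d1:-→d2:-→d3:-→d4:-→d5:-→d6:-→d7:-→d8:-→d9:-→d10:-→d11:-→d12:-→d13:-→d14:-→d15:-→d16:-→d17:-→d18:-→d19:-→d20:-→d21:-→d22:-→d23:-→d24:-→d25:-→d26:-→d27:-→d28:H5  best=H5
  ? 199.0.0.114  path d0:-→d1:-→d2:-→d3:-→d4:-→d5:-→d6:-→d7:-→d8:H0→d9:-→d10:-→d11:-  best=H0
  + 114.126.128.0/20 (H4) depth=20
  + 199.16.0.0/12 (H4) depth=12
  ? 199.16.0.0  path d0:-→d1:-→d2:-→d3:-→d4:-→d5:-→d6:-→d7:-→d8:H0→d9:-→d10:-→d11:-→d12:H4→d13:-→d14:-→d15:-→d16:-→d17:-→d18:-→d19:-→d20:-→d21:-  best=H4
  + 199.16.6.0/24 (H2) depth=24
  ? 199.16.6.7  path d0:-→d1:-→d2:-→d3:-→d4:-→d5:-→d6:-→d7:-→d8:H0→d9:-→d10:-→d11:-→d12:H4→d13:-→d14:-→d15:-→d16:-→d17:-→d18:-→d19:-→d20:-→d21:-→d22:-→d23:-→d24:H2→d25:-  best=H2
  ? 199.16.6.0  path d0:-→d1:-→d2:-→d3:-→d4:-→d5:-→d6:-→d7:-→d8:H0→d9:-→d10:-→d11:-→d12:H4→d13:-→d14:-→d15:-→d16:-→d17:-→d18:-→d19:-→d20:-→d21:-→d22:-→d23:-→d24:H2→d25:-  best=H2
  ? 94.165.76.183  path d0:-→d1:-→d2:-  best=no-route
  ? 52.104.190.94  path d0:-→d1:-→d2:-→d3:-→d4:-  best=no-route
  + 114.0.0.0/8 (H2) depth=8

== LOOKUPS ==
["H5","H1","H5","H5","H5","H0","H0","H0","H5","H0","H4","H2","H2","no-route","no-route"]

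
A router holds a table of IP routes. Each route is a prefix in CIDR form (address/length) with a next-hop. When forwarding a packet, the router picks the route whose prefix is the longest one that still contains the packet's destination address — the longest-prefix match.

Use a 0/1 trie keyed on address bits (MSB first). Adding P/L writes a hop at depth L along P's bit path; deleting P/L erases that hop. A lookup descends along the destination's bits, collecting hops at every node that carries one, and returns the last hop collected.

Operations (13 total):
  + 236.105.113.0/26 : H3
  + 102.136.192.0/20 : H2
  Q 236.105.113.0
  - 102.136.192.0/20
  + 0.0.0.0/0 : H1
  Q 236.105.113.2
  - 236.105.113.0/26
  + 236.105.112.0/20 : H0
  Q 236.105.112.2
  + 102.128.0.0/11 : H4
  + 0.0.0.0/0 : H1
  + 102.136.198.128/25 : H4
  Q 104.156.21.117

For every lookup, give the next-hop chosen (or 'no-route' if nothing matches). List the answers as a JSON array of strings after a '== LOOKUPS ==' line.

Process each operation:
  add 236.105.113.0/26 -> H3 at depth 26
  add 102.136.192.0/20 -> H2 at depth 20
  lookup 236.105.113.0: bits 11101100011010010111000100 walk d0:-→d1:-→d2:-→d3:-→d4:-→d5:-→d6:-→d7:-→d8:-→d9:-→d10:-→d11:-→d12:-→d13:-→d14:-→d15:-→d16:-→d17:-→d18:-→d19:-→d20:-→d21:-→d22:-→d23:-→d24:-→d25:-→d26:H3 -> H3
  del 102.136.192.0/20 (clear depth 20)
  add 0.0.0.0/0 -> H1 at depth 0
  lookup 236.105.113.2: bits 11101100011010010111000100 walk d0:H1→d1:-→d2:-→d3:-→d4:-→d5:-→d6:-→d7:-→d8:-→d9:-→d10:-→d11:-→d12:-→d13:-→d14:-→d15:-→d16:-→d17:-→d18:-→d19:-→d20:-→d21:-→d22:-→d23:-→d24:-→d25:-→d26:H3 -> H3
  del 236.105.113.0/26 (clear depth 26)
  add 236.105.112.0/20 -> H0 at depth 20
  lookup 236.105.112.2: bits 11101100011010010111000 walk d0:H1→d1:-→d2:-→d3:-→d4:-→d5:-→d6:-→d7:-→d8:-→d9:-→d10:-→d11:-→d12:-→d13:-→d14:-→d15:-→d16:-→d17:-→d18:-→d19:-→d20:H0→d21:-→d22:-→d23:- -> H0
  add 102.128.0.0/11 -> H4 at depth 11
  add 0.0.0.0/0 -> H1 at depth 0
  add 102.136.198.128/25 -> H4 at depth 25
  lookup 104.156.21.117: bits 0110 walk d0:H1→d1:-→d2:-→d3:-→d4:- -> H1

== LOOKUPS ==
["H3","H3","H0","H1"]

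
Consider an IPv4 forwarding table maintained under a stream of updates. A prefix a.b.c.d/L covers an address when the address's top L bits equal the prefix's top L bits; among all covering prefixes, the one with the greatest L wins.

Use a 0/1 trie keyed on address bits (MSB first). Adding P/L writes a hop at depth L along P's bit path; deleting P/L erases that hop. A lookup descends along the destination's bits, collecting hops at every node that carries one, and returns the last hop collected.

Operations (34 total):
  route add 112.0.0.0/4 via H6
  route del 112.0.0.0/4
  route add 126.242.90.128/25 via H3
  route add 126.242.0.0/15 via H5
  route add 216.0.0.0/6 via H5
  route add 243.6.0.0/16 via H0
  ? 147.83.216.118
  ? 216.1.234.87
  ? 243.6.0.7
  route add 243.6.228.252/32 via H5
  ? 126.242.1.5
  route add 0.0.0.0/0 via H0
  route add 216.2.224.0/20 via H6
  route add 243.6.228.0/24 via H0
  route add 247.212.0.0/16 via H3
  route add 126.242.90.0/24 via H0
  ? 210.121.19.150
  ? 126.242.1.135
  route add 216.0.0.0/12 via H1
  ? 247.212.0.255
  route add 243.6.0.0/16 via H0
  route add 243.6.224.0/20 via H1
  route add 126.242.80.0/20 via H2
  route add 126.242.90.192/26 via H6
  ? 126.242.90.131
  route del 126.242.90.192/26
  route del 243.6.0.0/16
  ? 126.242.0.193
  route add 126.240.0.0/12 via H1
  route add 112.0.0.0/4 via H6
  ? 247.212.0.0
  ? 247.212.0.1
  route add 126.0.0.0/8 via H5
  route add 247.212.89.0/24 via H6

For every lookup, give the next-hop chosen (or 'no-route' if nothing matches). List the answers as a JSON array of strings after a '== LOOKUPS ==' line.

Apply in order:
  + 112.0.0.0/4 (H6) depth=4
  del 112.0.0.0/4 (clear depth 4)
  + 126.242.90.128/25 (H3) depth=25
  + 126.242.0.0/15 (H5) depth=15
  + 216.0.0.0/6 (H5) depth=6
  + 243.6.0.0/16 (H0) depth=16
  Q 147.83.216.118: descend 1 ; hops seen [∅] ; pick no-route
  Q 216.1.234.87: descend 110110 ; hops seen [H5] ; pick H5
  Q 243.6.0.7: descend 1111001100000110 ; hops seen [H0] ; pick H0
  + 243.6.228.252/32 (H5) depth=32
  Q 126.242.1.5: descend 01111110111100100 ; hops seen [H5] ; pick H5
  + 0.0.0.0/0 (H0) depth=0
  + 216.2.224.0/20 (H6) depth=20
  + 243.6.228.0/24 (H0) depth=24
  + 247.212.0.0/16 (H3) depth=16
  + 126.242.90.0/24 (H0) depth=24
  Q 210.121.19.150: descend 1101 ; hops seen [H0] ; pick H0
  Q 126.242.1.135: descend 01111110111100100 ; hops seen [H0,H5] ; pick H5
  + 216.0.0.0/12 (H1) depth=12
  Q 247.212.0.255: descend 1111011111010100 ; hops seen [H0,H3] ; pick H3
  + 243.6.0.0/16 (H0) depth=16
  + 243.6.224.0/20 (H1) depth=20
  + 126.242.80.0/20 (H2) depth=20
  + 126.242.90.192/26 (H6) depth=26
  Q 126.242.90.131: descend 0111111011110010010110101 ; hops seen [H0,H5,H2,H0,H3] ; pick H3
  del 126.242.90.192/26 (clear depth 26)
  del 243.6.0.0/16 (clear depth 16)
  Q 126.242.0.193: descend 01111110111100100 ; hops seen [H0,H5] ; pick H5
  + 126.240.0.0/12 (H1) depth=12
  + 112.0.0.0/4 (H6) depth=4
  Q 247.212.0.0: descend 1111011111010100 ; hops seen [H0,H3] ; pick H3
  Q 247.212.0.1: descend 1111011111010100 ; hops seen [H0,H3] ; pick H3
  + 126.0.0.0/8 (H5) depth=8
  + 247.212.89.0/24 (H6) depth=24

== LOOKUPS ==
["no-route","H5","H0","H5","H0","H5","H3","H3","H5","H3","H3"]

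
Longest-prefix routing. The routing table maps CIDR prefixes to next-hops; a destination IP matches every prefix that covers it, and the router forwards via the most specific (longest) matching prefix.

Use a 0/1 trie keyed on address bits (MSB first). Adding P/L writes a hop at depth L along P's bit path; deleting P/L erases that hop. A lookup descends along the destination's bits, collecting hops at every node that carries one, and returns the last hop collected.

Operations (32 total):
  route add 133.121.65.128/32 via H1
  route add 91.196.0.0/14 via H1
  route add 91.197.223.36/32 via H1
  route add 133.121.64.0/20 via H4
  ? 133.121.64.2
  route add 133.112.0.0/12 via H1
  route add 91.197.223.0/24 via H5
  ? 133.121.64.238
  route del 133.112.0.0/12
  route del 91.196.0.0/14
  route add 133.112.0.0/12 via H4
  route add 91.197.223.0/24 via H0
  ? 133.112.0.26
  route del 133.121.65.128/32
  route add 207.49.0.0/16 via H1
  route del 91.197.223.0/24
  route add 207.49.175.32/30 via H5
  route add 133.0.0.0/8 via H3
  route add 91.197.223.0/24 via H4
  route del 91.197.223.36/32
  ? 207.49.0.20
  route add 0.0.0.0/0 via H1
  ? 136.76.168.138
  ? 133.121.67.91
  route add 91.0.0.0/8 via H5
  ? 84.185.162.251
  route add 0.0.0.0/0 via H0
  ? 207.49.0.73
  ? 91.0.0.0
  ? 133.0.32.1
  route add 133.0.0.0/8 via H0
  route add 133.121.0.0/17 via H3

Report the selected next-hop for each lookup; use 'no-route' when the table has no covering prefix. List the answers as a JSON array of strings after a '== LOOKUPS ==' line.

Process each operation:
  + 133.121.65.128/32 (H1) depth=32
  + 91.196.0.0/14 (H1) depth=14
  + 91.197.223.36/32 (H1) depth=32
  + 133.121.64.0/20 (H4) depth=20
  lookup 133.121.64.2: bits 10000101011110010100000 walk d0:-→d1:-→d2:-→d3:-→d4:-→d5:-→d6:-→d7:-→d8:-→d9:-→d10:-→d11:-→d12:-→d13:-→d14:-→d15:-→d16:-→d17:-→d18:-→d19:-→d20:H4→d21:-→d22:-→d23:- -> H4
  + 133.112.0.0/12 (H1) depth=12
  + 91.197.223.0/24 (H5) depth=24
  lookup 133.121.64.238: bits 10000101011110010100000 walk d0:-→d1:-→d2:-→d3:-→d4:-→d5:-→d6:-→d7:-→d8:-→d9:-→d10:-→d11:-→d12:H1→d13:-→d14:-→d15:-→d16:-→d17:-→d18:-→d19:-→d20:H4→d21:-→d22:-→d23:- -> H4
  del 133.112.0.0/12 (clear depth 12)
  del 91.196.0.0/14 (clear depth 14)
  + 133.112.0.0/12 (H4) depth=12
  + 91.197.223.0/24 (H0) depth=24
  lookup 133.112.0.26: bits 100001010111 walk d0:-→d1:-→d2:-→d3:-→d4:-→d5:-→d6:-→d7:-→d8:-→d9:-→d10:-→d11:-→d12:H4 -> H4
  del 133.121.65.128/32 (clear depth 32)
  + 207.49.0.0/16 (H1) depth=16
  del 91.197.223.0/24 (clear depth 24)
  + 207.49.175.32/30 (H5) depth=30
  + 133.0.0.0/8 (H3) depth=8
  + 91.197.223.0/24 (H4) depth=24
  del 91.197.223.36/32 (clear depth 32)
  lookup 207.49.0.20: bits 1100111100110001 walk d0:-→d1:-→d2:-→d3:-→d4:-→d5:-→d6:-→d7:-→d8:-→d9:-→d10:-→d11:-→d12:-→d13:-→d14:-→d15:-→d16:H1 -> H1
  + 0.0.0.0/0 (H1) depth=0
  lookup 136.76.168.138: bits 1000 walk d0:H1→d1:-→d2:-→d3:-→d4:- -> H1
  lookup 133.121.67.91: bits 1000010101111001010000 walk d0:H1→d1:-→d2:-→d3:-→d4:-→d5:-→d6:-→d7:-→d8:H3→d9:-→d10:-→d11:-→d12:H4→d13:-→d14:-→d15:-→d16:-→d17:-→d18:-→d19:-→d20:H4→d21:-→d22:- -> H4
  + 91.0.0.0/8 (H5) depth=8
  lookup 84.185.162.251: bits 0101 walk d0:H1→d1:-→d2:-→d3:-→d4:- -> H1
  + 0.0.0.0/0 (H0) depth=0
  lookup 207.49.0.73: bits 1100111100110001 walk d0:H0→d1:-→d2:-→d3:-→d4:-→d5:-→d6:-→d7:-→d8:-→d9:-→d10:-→d11:-→d12:-→d13:-→d14:-→d15:-→d16:H1 -> H1
  lookup 91.0.0.0: bits 01011011 walk d0:H0→d1:-→d2:-→d3:-→d4:-→d5:-→d6:-→d7:-→d8:H5 -> H5
  lookup 133.0.32.1: bits 100001010 walk d0:H0→d1:-→d2:-→d3:-→d4:-→d5:-→d6:-→d7:-→d8:H3→d9:- -> H3
  + 133.0.0.0/8 (H0) depth=8
  + 133.121.0.0/17 (H3) depth=17

== LOOKUPS ==
["H4","H4","H4","H1","H1","H4","H1","H1","H5","H3"]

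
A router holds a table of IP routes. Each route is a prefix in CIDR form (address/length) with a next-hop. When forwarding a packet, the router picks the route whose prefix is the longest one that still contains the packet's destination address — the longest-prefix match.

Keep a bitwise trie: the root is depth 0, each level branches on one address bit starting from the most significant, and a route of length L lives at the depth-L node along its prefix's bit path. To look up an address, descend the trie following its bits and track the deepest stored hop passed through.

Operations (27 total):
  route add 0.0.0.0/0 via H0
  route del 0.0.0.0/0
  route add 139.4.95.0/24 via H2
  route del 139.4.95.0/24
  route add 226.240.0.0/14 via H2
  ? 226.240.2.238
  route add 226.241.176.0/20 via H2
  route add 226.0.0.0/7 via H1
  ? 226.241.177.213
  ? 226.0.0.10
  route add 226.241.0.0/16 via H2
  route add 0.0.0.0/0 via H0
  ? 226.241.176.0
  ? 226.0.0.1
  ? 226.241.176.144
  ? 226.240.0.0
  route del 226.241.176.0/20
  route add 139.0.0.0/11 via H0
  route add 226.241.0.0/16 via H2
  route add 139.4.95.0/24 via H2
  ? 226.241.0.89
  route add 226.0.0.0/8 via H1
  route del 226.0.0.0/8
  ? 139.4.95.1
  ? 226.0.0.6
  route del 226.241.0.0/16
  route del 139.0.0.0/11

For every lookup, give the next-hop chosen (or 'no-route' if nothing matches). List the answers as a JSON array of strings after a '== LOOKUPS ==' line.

Apply in order:
  add 0.0.0.0/0 -> H0 at depth 0
  - 0.0.0.0/0 clear@0
  add 139.4.95.0/24 -> H2 at depth 24
  - 139.4.95.0/24 clear@24
  add 226.240.0.0/14 -> H2 at depth 14
  ? 226.240.2.238  path d0:-→d1:-→d2:-→d3:-→d4:-→d5:-→d6:-→d7:-→d8:-→d9:-→d10:-→d11:-→d12:-→d13:-→d14:H2  best=H2
  add 226.241.176.0/20 -> H2 at depth 20
  add 226.0.0.0/7 -> H1 at depth 7
  ? 226.241.177.213  path d0:-→d1:-→d2:-→d3:-→d4:-→d5:-→d6:-→d7:H1→d8:-→d9:-→d10:-→d11:-→d12:-→d13:-→d14:H2→d15:-→d16:-→d17:-→d18:-→d19:-→d20:H2  best=H2
  ? 226.0.0.10  path d0:-→d1:-→d2:-→d3:-→d4:-→d5:-→d6:-→d7:H1→d8:-  best=H1
  add 226.241.0.0/16 -> H2 at depth 16
  add 0.0.0.0/0 -> H0 at depth 0
  ? 226.241.176.0  path d0:H0→d1:-→d2:-→d3:-→d4:-→d5:-→d6:-→d7:H1→d8:-→d9:-→d10:-→d11:-→d12:-→d13:-→d14:H2→d15:-→d16:H2→d17:-→d18:-→d19:-→d20:H2  best=H2
  ? 226.0.0.1  path d0:H0→d1:-→d2:-→d3:-→d4:-→d5:-→d6:-→d7:H1→d8:-  best=H1
  ? 226.241.176.144  path d0:H0→d1:-→d2:-→d3:-→d4:-→d5:-→d6:-→d7:H1→d8:-→d9:-→d10:-→d11:-→d12:-→d13:-→d14:H2→d15:-→d16:H2→d17:-→d18:-→d19:-→d20:H2  best=H2
  ? 226.240.0.0  path d0:H0→d1:-→d2:-→d3:-→d4:-→d5:-→d6:-→d7:H1→d8:-→d9:-→d10:-→d11:-→d12:-→d13:-→d14:H2→d15:-  best=H2
  - 226.241.176.0/20 clear@20
  add 139.0.0.0/11 -> H0 at depth 11
  add 226.241.0.0/16 -> H2 at depth 16
  add 139.4.95.0/24 -> H2 at depth 24
  ? 226.241.0.89  path d0:H0→d1:-→d2:-→d3:-→d4:-→d5:-→d6:-→d7:H1→d8:-→d9:-→d10:-→d11:-→d12:-→d13:-→d14:H2→d15:-→d16:H2  best=H2
  add 226.0.0.0/8 -> H1 at depth 8
  - 226.0.0.0/8 clear@8
  ? 139.4.95.1  path d0:H0→d1:-→d2:-→d3:-→d4:-→d5:-→d6:-→d7:-→d8:-→d9:-→d10:-→d11:H0→d12:-→d13:-→d14:-→d15:-→d16:-→d17:-→d18:-→d19:-→d20:-→d21:-→d22:-→d23:-→d24:H2  best=H2
  ? 226.0.0.6  path d0:H0→d1:-→d2:-→d3:-→d4:-→d5:-→d6:-→d7:H1→d8:-  best=H1
  - 226.241.0.0/16 clear@16
  - 139.0.0.0/11 clear@11

== LOOKUPS ==
["H2","H2","H1","H2","H1","H2","H2","H2","H2","H1"]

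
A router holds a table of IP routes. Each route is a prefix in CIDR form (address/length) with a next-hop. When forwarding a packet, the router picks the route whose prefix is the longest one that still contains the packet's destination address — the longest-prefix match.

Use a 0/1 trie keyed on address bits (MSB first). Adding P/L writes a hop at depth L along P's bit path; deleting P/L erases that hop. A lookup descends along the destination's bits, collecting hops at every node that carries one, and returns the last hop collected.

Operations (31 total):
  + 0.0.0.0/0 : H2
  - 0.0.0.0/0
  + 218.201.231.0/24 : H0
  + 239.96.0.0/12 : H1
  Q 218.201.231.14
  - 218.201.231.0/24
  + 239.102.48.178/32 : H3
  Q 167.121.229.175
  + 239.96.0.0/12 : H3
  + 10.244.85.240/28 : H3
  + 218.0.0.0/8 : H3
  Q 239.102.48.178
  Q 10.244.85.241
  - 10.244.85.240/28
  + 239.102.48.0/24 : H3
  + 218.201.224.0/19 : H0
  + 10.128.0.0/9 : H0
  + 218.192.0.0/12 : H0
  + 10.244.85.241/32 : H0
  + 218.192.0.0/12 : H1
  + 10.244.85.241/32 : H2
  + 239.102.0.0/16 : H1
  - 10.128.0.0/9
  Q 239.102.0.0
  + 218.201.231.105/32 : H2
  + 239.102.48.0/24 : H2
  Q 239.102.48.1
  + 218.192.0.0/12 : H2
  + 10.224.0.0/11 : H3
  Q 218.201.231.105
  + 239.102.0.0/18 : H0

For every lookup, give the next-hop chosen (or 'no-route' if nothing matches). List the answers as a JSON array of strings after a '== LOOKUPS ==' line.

Trace:
  + 0.0.0.0/0 (H2) depth=0
  - 0.0.0.0/0 clear@0
  + 218.201.231.0/24 (H0) depth=24
  + 239.96.0.0/12 (H1) depth=12
  Q 218.201.231.14: descend 110110101100100111100111 ; hops seen [H0] ; pick H0
  - 218.201.231.0/24 clear@24
  + 239.102.48.178/32 (H3) depth=32
  Q 167.121.229.175: descend 1 ; hops seen [∅] ; pick no-route
  + 239.96.0.0/12 (H3) depth=12
  + 10.244.85.240/28 (H3) depth=28
  + 218.0.0.0/8 (H3) depth=8
  Q 239.102.48.178: descend 11101111011001100011000010110010 ; hops seen [H3,H3] ; pick H3
  Q 10.244.85.241: descend 0000101011110100010101011111 ; hops seen [H3] ; pick H3
  - 10.244.85.240/28 clear@28
  + 239.102.48.0/24 (H3) depth=24
  + 218.201.224.0/19 (H0) depth=19
  + 10.128.0.0/9 (H0) depth=9
  + 218.192.0.0/12 (H0) depth=12
  + 10.244.85.241/32 (H0) depth=32
  + 218.192.0.0/12 (H1) depth=12
  + 10.244.85.241/32 (H2) depth=32
  + 239.102.0.0/16 (H1) depth=16
  - 10.128.0.0/9 clear@9
  Q 239.102.0.0: descend 111011110110011000 ; hops seen [H3,H1] ; pick H1
  + 218.201.231.105/32 (H2) depth=32
  + 239.102.48.0/24 (H2) depth=24
  Q 239.102.48.1: descend 111011110110011000110000 ; hops seen [H3,H1,H2] ; pick H2
  + 218.192.0.0/12 (H2) depth=12
  + 10.224.0.0/11 (H3) depth=11
  Q 218.201.231.105: descend 11011010110010011110011101101001 ; hops seen [H3,H2,H0,H2] ; pick H2
  + 239.102.0.0/18 (H0) depth=18

== LOOKUPS ==
["H0","no-route","H3","H3","H1","H2","H2"]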